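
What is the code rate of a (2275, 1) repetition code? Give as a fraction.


Rate = k/n = 1/2275

1/2275


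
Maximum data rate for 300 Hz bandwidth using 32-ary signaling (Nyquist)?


Rate = 2 * B * log2(M) = 2 * 300 * 5.0 = 3000.0

3000.0 bps


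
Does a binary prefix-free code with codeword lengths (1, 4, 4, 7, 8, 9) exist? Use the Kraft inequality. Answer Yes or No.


Kraft sum = sum(2^(-l_i)) = 0.6387, need <= 1. Result: satisfied (a binary prefix-free code with these lengths exists)

Yes


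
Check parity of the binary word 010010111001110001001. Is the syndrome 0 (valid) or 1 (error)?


Syndrome = XOR of all bits = 0 XOR 1 XOR 0 XOR 0 XOR 1 XOR 0 XOR 1 XOR 1 XOR 1 XOR 0 XOR 0 XOR 1 XOR 1 XOR 1 XOR 0 XOR 0 XOR 0 XOR 1 XOR 0 XOR 0 XOR 1 = 0

0


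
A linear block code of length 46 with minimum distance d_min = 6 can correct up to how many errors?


Correction capability = floor((d-1)/2) = floor((6-1)/2) = 2

2 errors


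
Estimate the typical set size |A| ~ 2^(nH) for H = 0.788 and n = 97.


log2|A_typical| = nH = 97 * 0.788 = 76.436, so |A_typical| ~ 2^76.436 = 1.022e+23

1.022e+23


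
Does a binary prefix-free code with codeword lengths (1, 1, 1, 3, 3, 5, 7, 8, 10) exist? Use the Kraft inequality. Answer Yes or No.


Kraft sum = sum(2^(-l_i)) = 1.7939, need <= 1. Result: violated (a binary prefix-free code with these lengths cannot exist)

No


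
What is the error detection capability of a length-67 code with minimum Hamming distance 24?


Detection capability = d_min - 1 = 24 - 1 = 23

23 errors


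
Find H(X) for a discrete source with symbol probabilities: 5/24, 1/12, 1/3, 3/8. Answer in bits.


H = -sum(p_i * log2(p_i)). Terms: -(5/24)*log2(5/24) = 0.471466; -(1/12)*log2(1/12) = 0.298747; -(1/3)*log2(1/3) = 0.528321; -(3/8)*log2(3/8) = 0.530639. H = 0.471466 + 0.298747 + 0.528321 + 0.530639 = 1.8292

1.8292 bits


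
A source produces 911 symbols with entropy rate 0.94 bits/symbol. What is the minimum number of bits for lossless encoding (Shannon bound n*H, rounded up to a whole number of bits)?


Minimum bits >= n * H = 911 * 0.94 = 856.34, rounded up to a whole number of bits = 857

857 bits


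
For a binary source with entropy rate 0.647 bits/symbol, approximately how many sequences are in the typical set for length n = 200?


log2|A_typical| = nH = 200 * 0.647 = 129.4, so |A_typical| ~ 2^129.4 = 8.980e+38

8.980e+38


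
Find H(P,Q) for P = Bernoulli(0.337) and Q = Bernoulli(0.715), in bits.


H(P,Q) = -p*log2(q) - (1-p)*log2(1-q). -0.337*log2(0.715) = 0.163103; -0.663*log2(0.285) = 1.200671. H(P,Q) = 0.163103 + 1.200671 = 1.3638

1.3638 bits


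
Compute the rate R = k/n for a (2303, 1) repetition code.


Rate = k/n = 1/2303

1/2303


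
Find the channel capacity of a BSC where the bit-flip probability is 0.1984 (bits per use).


H(p) = -p*log2(p) - (1-p)*log2(1-p) = -0.1984*log2(0.1984) - 0.8016*log2(0.8016) = 0.462970 + 0.255747 = 0.7187. C = 1 - H(p) = 1 - 0.7187 = 0.2813

0.2813 bits


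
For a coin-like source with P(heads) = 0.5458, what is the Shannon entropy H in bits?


H = -p*log2(p) - (1-p)*log2(1-p). -0.5458*log2(0.5458) = 0.476787; -0.4542*log2(0.4542) = 0.517152. H = 0.476787 + 0.517152 = 0.9939

0.9939 bits


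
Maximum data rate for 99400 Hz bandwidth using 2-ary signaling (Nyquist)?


Rate = 2 * B * log2(M) = 2 * 99400 * 1.0 = 198800.0

198800.0 bps


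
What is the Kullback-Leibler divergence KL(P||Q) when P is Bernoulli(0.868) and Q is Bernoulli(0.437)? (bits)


KL = p*log2(p/q) + (1-p)*log2((1-p)/(1-q)) = 0.868*log2(0.868/0.437) + 0.132*log2(0.132/0.563) = 0.5832

0.5832 bits


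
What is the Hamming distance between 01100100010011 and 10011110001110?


Count differing positions: ^ ^ ^ ^ ^ . ^ . . ^ ^ ^ . ^ = 10 differences

10


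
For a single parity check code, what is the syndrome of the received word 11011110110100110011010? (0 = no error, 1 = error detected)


Syndrome = XOR of all bits = 1 XOR 1 XOR 0 XOR 1 XOR 1 XOR 1 XOR 1 XOR 0 XOR 1 XOR 1 XOR 0 XOR 1 XOR 0 XOR 0 XOR 1 XOR 1 XOR 0 XOR 0 XOR 1 XOR 1 XOR 0 XOR 1 XOR 0 = 0

0


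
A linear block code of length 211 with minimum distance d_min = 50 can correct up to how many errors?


Correction capability = floor((d-1)/2) = floor((50-1)/2) = 24

24 errors


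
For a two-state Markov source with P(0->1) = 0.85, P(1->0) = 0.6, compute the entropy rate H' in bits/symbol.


Stationary distribution: pi_0 = p10/(p01+p10) = 0.4138, pi_1 = 0.5862. Entropy rate H' = pi_0*H(p01) + pi_1*H(p10) = 0.4138*0.6098 + 0.5862*0.971 = 0.8215

0.8215 bits/symbol


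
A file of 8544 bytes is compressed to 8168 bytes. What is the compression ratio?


Ratio = original / compressed = 8544 / 8168 = 1.046

1.046


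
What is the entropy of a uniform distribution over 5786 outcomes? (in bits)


H = log2(n) = log2(5786) = 12.4984

12.4984 bits


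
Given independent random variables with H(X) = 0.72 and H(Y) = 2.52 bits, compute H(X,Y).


For independent variables, H(X,Y) = H(X) + H(Y) = 0.72 + 2.52 = 3.24

3.24 bits


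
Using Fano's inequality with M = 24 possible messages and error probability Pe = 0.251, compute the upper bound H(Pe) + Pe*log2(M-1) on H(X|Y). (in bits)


H(Pe) = -Pe*log2(Pe) - (1-Pe)*log2(1-Pe) = -0.251*log2(0.251) - 0.749*log2(0.749) = 0.500554 + 0.312305 = 0.8129. Pe*log2(M-1) = 0.251*log2(23) = 1.135414. Bound = H(Pe) + Pe*log2(M-1) = 0.500554 + 0.312305 + 1.135414 = 1.9483

1.9483 bits


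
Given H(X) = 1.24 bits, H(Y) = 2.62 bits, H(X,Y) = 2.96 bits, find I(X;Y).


I(X;Y) = H(X) + H(Y) - H(X,Y) = 1.24 + 2.62 - 2.96 = 0.9

0.9 bits


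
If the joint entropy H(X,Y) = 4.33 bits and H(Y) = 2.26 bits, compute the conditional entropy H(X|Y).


H(X|Y) = H(X,Y) - H(Y) = 4.33 - 2.26 = 2.07

2.07 bits


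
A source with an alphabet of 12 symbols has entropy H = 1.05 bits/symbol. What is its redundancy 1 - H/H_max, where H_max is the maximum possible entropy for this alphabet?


H_max = log2(K) = log2(12) = 3.585 bits/symbol. Redundancy = 1 - H/H_max = 1 - 1.05/3.585 = 1 - 0.2929 = 0.7071

0.7071


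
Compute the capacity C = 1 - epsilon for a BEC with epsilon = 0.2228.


C = 1 - epsilon = 1 - 0.2228 = 0.7772

0.7772 bits


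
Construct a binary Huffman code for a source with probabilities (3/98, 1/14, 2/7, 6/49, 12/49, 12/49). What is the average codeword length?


Huffman construction (repeatedly merge the two least-probable nodes; each merge adds 1 bit to every symbol beneath it): 3/98 + 1/14 = 5/49; 5/49 + 6/49 = 11/49; 11/49 + 12/49 = 23/49; 12/49 + 2/7 = 26/49; 23/49 + 26/49 = 1. Resulting codeword lengths (in the order the probabilities were given): (4, 4, 2, 3, 2, 2). L_avg = sum(p_i * l_i) = 3/98*4 + 1/14*4 + 2/7*2 + 6/49*3 + 12/49*2 + 12/49*2 = 114/49 = 2.3265

2.3265 bits


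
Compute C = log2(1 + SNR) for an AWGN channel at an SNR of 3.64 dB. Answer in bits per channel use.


SNR_linear = 10^(3.64/10) = 2.3121; C = log2(1 + SNR_linear) = log2(1 + 2.3121) = 1.7277

1.7277 bits/channel use


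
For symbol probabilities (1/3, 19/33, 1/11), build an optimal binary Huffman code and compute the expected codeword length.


Huffman construction (repeatedly merge the two least-probable nodes; each merge adds 1 bit to every symbol beneath it): 1/11 + 1/3 = 14/33; 14/33 + 19/33 = 1. Resulting codeword lengths (in the order the probabilities were given): (2, 1, 2). L_avg = sum(p_i * l_i) = 1/3*2 + 19/33*1 + 1/11*2 = 47/33 = 1.4242

1.4242 bits


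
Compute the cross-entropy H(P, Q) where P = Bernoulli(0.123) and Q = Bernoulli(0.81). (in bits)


H(P,Q) = -p*log2(q) - (1-p)*log2(1-q). -0.123*log2(0.81) = 0.037393; -0.877*log2(0.19) = 2.101229. H(P,Q) = 0.037393 + 2.101229 = 2.1386

2.1386 bits


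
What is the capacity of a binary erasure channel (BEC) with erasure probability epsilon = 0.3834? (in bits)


C = 1 - epsilon = 1 - 0.3834 = 0.6166

0.6166 bits


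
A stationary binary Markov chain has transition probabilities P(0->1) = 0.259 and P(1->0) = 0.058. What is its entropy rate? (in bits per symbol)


Stationary distribution: pi_0 = p10/(p01+p10) = 0.183, pi_1 = 0.817. Entropy rate H' = pi_0*H(p01) + pi_1*H(p10) = 0.183*0.8252 + 0.817*0.3195 = 0.412

0.412 bits/symbol


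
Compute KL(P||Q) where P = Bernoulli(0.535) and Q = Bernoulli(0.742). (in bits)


KL = p*log2(p/q) + (1-p)*log2((1-p)/(1-q)) = 0.535*log2(0.535/0.742) + 0.465*log2(0.465/0.258) = 0.1427

0.1427 bits


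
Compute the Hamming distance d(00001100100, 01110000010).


Count differing positions: . ^ ^ ^ ^ ^ . . ^ ^ . = 7 differences

7


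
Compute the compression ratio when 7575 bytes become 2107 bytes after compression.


Ratio = original / compressed = 7575 / 2107 = 3.5952

3.5952


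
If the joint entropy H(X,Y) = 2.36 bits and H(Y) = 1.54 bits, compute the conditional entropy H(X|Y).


H(X|Y) = H(X,Y) - H(Y) = 2.36 - 1.54 = 0.82

0.82 bits


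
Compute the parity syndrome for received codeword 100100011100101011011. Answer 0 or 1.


Syndrome = XOR of all bits = 1 XOR 0 XOR 0 XOR 1 XOR 0 XOR 0 XOR 0 XOR 1 XOR 1 XOR 1 XOR 0 XOR 0 XOR 1 XOR 0 XOR 1 XOR 0 XOR 1 XOR 1 XOR 0 XOR 1 XOR 1 = 1

1


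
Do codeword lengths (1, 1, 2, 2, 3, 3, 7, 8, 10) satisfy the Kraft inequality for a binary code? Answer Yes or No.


Kraft sum = sum(2^(-l_i)) = 1.7627, need <= 1. Result: violated (a binary prefix-free code with these lengths cannot exist)

No


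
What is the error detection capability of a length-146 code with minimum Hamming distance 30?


Detection capability = d_min - 1 = 30 - 1 = 29

29 errors


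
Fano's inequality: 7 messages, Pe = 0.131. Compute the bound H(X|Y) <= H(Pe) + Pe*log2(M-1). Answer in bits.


H(Pe) = -Pe*log2(Pe) - (1-Pe)*log2(1-Pe) = -0.131*log2(0.131) - 0.869*log2(0.869) = 0.384139 + 0.176035 = 0.5602. Pe*log2(M-1) = 0.131*log2(6) = 0.338630. Bound = H(Pe) + Pe*log2(M-1) = 0.384139 + 0.176035 + 0.338630 = 0.8988

0.8988 bits


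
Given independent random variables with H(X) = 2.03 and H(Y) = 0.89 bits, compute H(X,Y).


For independent variables, H(X,Y) = H(X) + H(Y) = 2.03 + 0.89 = 2.92

2.92 bits


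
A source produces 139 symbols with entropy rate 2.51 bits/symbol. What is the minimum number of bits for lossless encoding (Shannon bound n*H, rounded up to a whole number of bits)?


Minimum bits >= n * H = 139 * 2.51 = 348.89, rounded up to a whole number of bits = 349

349 bits


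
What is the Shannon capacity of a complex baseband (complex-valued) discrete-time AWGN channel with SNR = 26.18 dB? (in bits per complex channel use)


SNR_linear = 10^(26.18/10) = 414.954; C = log2(1 + SNR_linear) = log2(1 + 414.954) = 8.7003

8.7003 bits/channel use


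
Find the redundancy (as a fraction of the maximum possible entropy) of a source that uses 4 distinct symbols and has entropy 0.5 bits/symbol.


H_max = log2(K) = log2(4) = 2.0 bits/symbol. Redundancy = 1 - H/H_max = 1 - 0.5/2.0 = 1 - 0.25 = 0.75

0.75


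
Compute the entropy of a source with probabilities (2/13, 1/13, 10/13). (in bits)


H = -sum(p_i * log2(p_i)). Terms: -(2/13)*log2(2/13) = 0.415452; -(1/13)*log2(1/13) = 0.284649; -(10/13)*log2(10/13) = 0.291163. H = 0.415452 + 0.284649 + 0.291163 = 0.9913

0.9913 bits


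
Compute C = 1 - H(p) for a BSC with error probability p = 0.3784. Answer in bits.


H(p) = -p*log2(p) - (1-p)*log2(1-p) = -0.3784*log2(0.3784) - 0.6216*log2(0.6216) = 0.530523 + 0.426381 = 0.9569. C = 1 - H(p) = 1 - 0.9569 = 0.0431

0.0431 bits


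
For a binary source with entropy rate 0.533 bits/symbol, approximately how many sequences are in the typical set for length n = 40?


log2|A_typical| = nH = 40 * 0.533 = 21.32, so |A_typical| ~ 2^21.32 = 2.618e+06

2.618e+06


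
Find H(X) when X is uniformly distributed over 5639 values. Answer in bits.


H = log2(n) = log2(5639) = 12.4612

12.4612 bits


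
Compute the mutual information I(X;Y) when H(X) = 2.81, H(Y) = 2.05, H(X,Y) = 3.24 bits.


I(X;Y) = H(X) + H(Y) - H(X,Y) = 2.81 + 2.05 - 3.24 = 1.62

1.62 bits


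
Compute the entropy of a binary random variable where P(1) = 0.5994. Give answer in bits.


H = -p*log2(p) - (1-p)*log2(1-p). -0.5994*log2(0.5994) = 0.442602; -0.4006*log2(0.4006) = 0.528698. H = 0.442602 + 0.528698 = 0.9713

0.9713 bits


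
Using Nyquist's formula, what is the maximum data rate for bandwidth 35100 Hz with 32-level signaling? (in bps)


Rate = 2 * B * log2(M) = 2 * 35100 * 5.0 = 351000.0

351000.0 bps


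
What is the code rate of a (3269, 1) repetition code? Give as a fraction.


Rate = k/n = 1/3269

1/3269


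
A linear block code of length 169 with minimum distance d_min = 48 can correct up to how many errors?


Correction capability = floor((d-1)/2) = floor((48-1)/2) = 23

23 errors


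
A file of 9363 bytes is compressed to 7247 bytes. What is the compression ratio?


Ratio = original / compressed = 9363 / 7247 = 1.292

1.292


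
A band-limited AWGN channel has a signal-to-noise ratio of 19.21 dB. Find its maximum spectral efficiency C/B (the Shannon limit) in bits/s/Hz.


SNR_linear = 10^(19.21/10) = 83.3681; C/B = log2(1 + SNR_linear) = log2(1 + 83.3681) = 6.3986

6.3986 bits/s/Hz


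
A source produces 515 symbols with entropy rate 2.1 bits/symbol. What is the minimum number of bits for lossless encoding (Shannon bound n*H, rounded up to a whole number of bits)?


Minimum bits >= n * H = 515 * 2.1 = 1081.5, rounded up to a whole number of bits = 1082

1082 bits


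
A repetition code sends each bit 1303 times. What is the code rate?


Rate = k/n = 1/1303

1/1303


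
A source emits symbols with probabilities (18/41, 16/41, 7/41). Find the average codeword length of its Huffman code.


Huffman construction (repeatedly merge the two least-probable nodes; each merge adds 1 bit to every symbol beneath it): 7/41 + 16/41 = 23/41; 18/41 + 23/41 = 1. Resulting codeword lengths (in the order the probabilities were given): (1, 2, 2). L_avg = sum(p_i * l_i) = 18/41*1 + 16/41*2 + 7/41*2 = 64/41 = 1.561

1.561 bits


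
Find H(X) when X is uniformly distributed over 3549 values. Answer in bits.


H = log2(n) = log2(3549) = 11.7932

11.7932 bits


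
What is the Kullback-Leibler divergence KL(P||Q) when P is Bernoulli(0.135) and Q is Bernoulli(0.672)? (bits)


KL = p*log2(p/q) + (1-p)*log2((1-p)/(1-q)) = 0.135*log2(0.135/0.672) + 0.865*log2(0.865/0.328) = 0.8975

0.8975 bits


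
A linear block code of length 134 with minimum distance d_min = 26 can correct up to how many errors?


Correction capability = floor((d-1)/2) = floor((26-1)/2) = 12

12 errors


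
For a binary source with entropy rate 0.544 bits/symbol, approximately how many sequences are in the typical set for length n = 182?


log2|A_typical| = nH = 182 * 0.544 = 99.008, so |A_typical| ~ 2^99.008 = 6.373e+29

6.373e+29


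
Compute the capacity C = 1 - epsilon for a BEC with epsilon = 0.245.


C = 1 - epsilon = 1 - 0.245 = 0.755

0.755 bits


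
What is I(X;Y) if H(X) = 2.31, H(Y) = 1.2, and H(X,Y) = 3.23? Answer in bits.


I(X;Y) = H(X) + H(Y) - H(X,Y) = 2.31 + 1.2 - 3.23 = 0.28

0.28 bits


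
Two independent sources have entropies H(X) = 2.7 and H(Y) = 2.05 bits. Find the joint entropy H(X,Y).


For independent variables, H(X,Y) = H(X) + H(Y) = 2.7 + 2.05 = 4.75

4.75 bits


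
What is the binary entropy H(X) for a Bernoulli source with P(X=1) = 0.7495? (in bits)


H = -p*log2(p) - (1-p)*log2(1-p). -0.7495*log2(0.7495) = 0.311792; -0.2505*log2(0.2505) = 0.500278. H = 0.311792 + 0.500278 = 0.8121

0.8121 bits


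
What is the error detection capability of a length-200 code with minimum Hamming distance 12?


Detection capability = d_min - 1 = 12 - 1 = 11

11 errors


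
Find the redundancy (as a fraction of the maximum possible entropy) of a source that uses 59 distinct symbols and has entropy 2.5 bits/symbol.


H_max = log2(K) = log2(59) = 5.8826 bits/symbol. Redundancy = 1 - H/H_max = 1 - 2.5/5.8826 = 1 - 0.425 = 0.575

0.575


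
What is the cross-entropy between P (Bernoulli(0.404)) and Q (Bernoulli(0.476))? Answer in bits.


H(P,Q) = -p*log2(q) - (1-p)*log2(1-q). -0.404*log2(0.476) = 0.432670; -0.596*log2(0.524) = 0.555687. H(P,Q) = 0.432670 + 0.555687 = 0.9884

0.9884 bits


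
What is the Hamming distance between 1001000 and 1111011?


Count differing positions: . ^ ^ . . ^ ^ = 4 differences

4


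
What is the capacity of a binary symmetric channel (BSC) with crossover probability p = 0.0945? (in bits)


H(p) = -p*log2(p) - (1-p)*log2(1-p) = -0.0945*log2(0.0945) - 0.9055*log2(0.9055) = 0.321635 + 0.129680 = 0.4513. C = 1 - H(p) = 1 - 0.4513 = 0.5487

0.5487 bits


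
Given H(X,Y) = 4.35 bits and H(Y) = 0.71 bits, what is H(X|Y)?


H(X|Y) = H(X,Y) - H(Y) = 4.35 - 0.71 = 3.64

3.64 bits


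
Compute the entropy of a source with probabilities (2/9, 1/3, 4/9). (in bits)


H = -sum(p_i * log2(p_i)). Terms: -(2/9)*log2(2/9) = 0.482206; -(1/3)*log2(1/3) = 0.528321; -(4/9)*log2(4/9) = 0.519967. H = 0.482206 + 0.528321 + 0.519967 = 1.5305

1.5305 bits


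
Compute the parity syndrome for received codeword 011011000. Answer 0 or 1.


Syndrome = XOR of all bits = 0 XOR 1 XOR 1 XOR 0 XOR 1 XOR 1 XOR 0 XOR 0 XOR 0 = 0

0


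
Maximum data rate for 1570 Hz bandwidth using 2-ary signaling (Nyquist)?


Rate = 2 * B * log2(M) = 2 * 1570 * 1.0 = 3140.0

3140.0 bps


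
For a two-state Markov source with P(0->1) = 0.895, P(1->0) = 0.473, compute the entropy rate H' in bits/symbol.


Stationary distribution: pi_0 = p10/(p01+p10) = 0.3458, pi_1 = 0.6542. Entropy rate H' = pi_0*H(p01) + pi_1*H(p10) = 0.3458*0.4846 + 0.6542*0.9979 = 0.8204

0.8204 bits/symbol


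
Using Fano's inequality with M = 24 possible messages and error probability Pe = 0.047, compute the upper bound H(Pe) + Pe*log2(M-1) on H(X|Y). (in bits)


H(Pe) = -Pe*log2(Pe) - (1-Pe)*log2(1-Pe) = -0.047*log2(0.047) - 0.953*log2(0.953) = 0.207326 + 0.066188 = 0.2735. Pe*log2(M-1) = 0.047*log2(23) = 0.212607. Bound = H(Pe) + Pe*log2(M-1) = 0.207326 + 0.066188 + 0.212607 = 0.4861

0.4861 bits


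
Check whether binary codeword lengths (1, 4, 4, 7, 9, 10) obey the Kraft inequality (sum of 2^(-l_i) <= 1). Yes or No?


Kraft sum = sum(2^(-l_i)) = 0.6357, need <= 1. Result: satisfied (a binary prefix-free code with these lengths exists)

Yes


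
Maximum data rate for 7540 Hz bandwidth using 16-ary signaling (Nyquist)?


Rate = 2 * B * log2(M) = 2 * 7540 * 4.0 = 60320.0

60320.0 bps


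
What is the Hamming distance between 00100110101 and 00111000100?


Count differing positions: . . . ^ ^ ^ ^ . . . ^ = 5 differences

5


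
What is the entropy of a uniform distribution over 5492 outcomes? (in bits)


H = log2(n) = log2(5492) = 12.4231

12.4231 bits


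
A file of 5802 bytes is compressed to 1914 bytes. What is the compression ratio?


Ratio = original / compressed = 5802 / 1914 = 3.0313

3.0313


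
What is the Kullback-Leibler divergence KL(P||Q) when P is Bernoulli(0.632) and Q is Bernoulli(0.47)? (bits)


KL = p*log2(p/q) + (1-p)*log2((1-p)/(1-q)) = 0.632*log2(0.632/0.47) + 0.368*log2(0.368/0.53) = 0.0764

0.0764 bits


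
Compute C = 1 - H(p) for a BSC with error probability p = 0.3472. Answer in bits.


H(p) = -p*log2(p) - (1-p)*log2(1-p) = -0.3472*log2(0.3472) - 0.6528*log2(0.6528) = 0.529883 + 0.401659 = 0.9315. C = 1 - H(p) = 1 - 0.9315 = 0.0685

0.0685 bits


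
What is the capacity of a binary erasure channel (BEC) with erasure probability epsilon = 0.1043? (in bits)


C = 1 - epsilon = 1 - 0.1043 = 0.8957

0.8957 bits


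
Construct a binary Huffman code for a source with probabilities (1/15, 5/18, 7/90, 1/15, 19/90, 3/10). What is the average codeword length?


Huffman construction (repeatedly merge the two least-probable nodes; each merge adds 1 bit to every symbol beneath it): 1/15 + 1/15 = 2/15; 7/90 + 2/15 = 19/90; 19/90 + 19/90 = 19/45; 5/18 + 3/10 = 26/45; 19/45 + 26/45 = 1. Resulting codeword lengths (in the order the probabilities were given): (4, 2, 3, 4, 2, 2). L_avg = sum(p_i * l_i) = 1/15*4 + 5/18*2 + 7/90*3 + 1/15*4 + 19/90*2 + 3/10*2 = 211/90 = 2.3444

2.3444 bits


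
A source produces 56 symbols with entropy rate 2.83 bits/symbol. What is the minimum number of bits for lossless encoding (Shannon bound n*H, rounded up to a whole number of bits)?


Minimum bits >= n * H = 56 * 2.83 = 158.48, rounded up to a whole number of bits = 159

159 bits


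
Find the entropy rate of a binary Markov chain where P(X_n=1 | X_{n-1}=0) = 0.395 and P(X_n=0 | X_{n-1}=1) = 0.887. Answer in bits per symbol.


Stationary distribution: pi_0 = p10/(p01+p10) = 0.6919, pi_1 = 0.3081. Entropy rate H' = pi_0*H(p01) + pi_1*H(p10) = 0.6919*0.968 + 0.3081*0.5089 = 0.8265

0.8265 bits/symbol


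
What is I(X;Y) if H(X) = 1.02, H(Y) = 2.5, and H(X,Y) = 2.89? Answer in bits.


I(X;Y) = H(X) + H(Y) - H(X,Y) = 1.02 + 2.5 - 2.89 = 0.63

0.63 bits


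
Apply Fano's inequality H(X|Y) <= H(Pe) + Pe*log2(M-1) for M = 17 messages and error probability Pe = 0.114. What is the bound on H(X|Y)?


H(Pe) = -Pe*log2(Pe) - (1-Pe)*log2(1-Pe) = -0.114*log2(0.114) - 0.886*log2(0.886) = 0.357150 + 0.154715 = 0.5119. Pe*log2(M-1) = 0.114*log2(16) = 0.456000. Bound = H(Pe) + Pe*log2(M-1) = 0.357150 + 0.154715 + 0.456000 = 0.9679

0.9679 bits


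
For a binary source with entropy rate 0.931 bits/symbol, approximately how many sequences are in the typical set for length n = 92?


log2|A_typical| = nH = 92 * 0.931 = 85.652, so |A_typical| ~ 2^85.652 = 6.079e+25

6.079e+25


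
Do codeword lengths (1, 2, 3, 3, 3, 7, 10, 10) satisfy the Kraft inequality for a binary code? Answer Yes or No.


Kraft sum = sum(2^(-l_i)) = 1.1348, need <= 1. Result: violated (a binary prefix-free code with these lengths cannot exist)

No


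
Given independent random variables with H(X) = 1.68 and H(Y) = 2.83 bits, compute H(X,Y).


For independent variables, H(X,Y) = H(X) + H(Y) = 1.68 + 2.83 = 4.51

4.51 bits


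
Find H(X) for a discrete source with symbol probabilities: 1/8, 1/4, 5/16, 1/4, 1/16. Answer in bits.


H = -sum(p_i * log2(p_i)). Terms: -(1/8)*log2(1/8) = 0.375000; -(1/4)*log2(1/4) = 0.500000; -(5/16)*log2(5/16) = 0.524397; -(1/4)*log2(1/4) = 0.500000; -(1/16)*log2(1/16) = 0.250000. H = 0.375000 + 0.500000 + 0.524397 + 0.500000 + 0.250000 = 2.1494

2.1494 bits


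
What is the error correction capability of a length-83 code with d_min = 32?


Correction capability = floor((d-1)/2) = floor((32-1)/2) = 15

15 errors


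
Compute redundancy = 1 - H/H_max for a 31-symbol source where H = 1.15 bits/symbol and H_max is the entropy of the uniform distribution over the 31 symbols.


H_max = log2(K) = log2(31) = 4.9542 bits/symbol. Redundancy = 1 - H/H_max = 1 - 1.15/4.9542 = 1 - 0.2321 = 0.7679

0.7679


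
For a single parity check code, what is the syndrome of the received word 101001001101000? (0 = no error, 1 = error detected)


Syndrome = XOR of all bits = 1 XOR 0 XOR 1 XOR 0 XOR 0 XOR 1 XOR 0 XOR 0 XOR 1 XOR 1 XOR 0 XOR 1 XOR 0 XOR 0 XOR 0 = 0

0


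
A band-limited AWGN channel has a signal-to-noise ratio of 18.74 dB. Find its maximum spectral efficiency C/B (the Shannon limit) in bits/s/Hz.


SNR_linear = 10^(18.74/10) = 74.817; C/B = log2(1 + SNR_linear) = log2(1 + 74.817) = 6.2444

6.2444 bits/s/Hz


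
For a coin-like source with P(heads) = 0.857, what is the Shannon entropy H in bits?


H = -p*log2(p) - (1-p)*log2(1-p). -0.857*log2(0.857) = 0.190796; -0.143*log2(0.143) = 0.401246. H = 0.190796 + 0.401246 = 0.592

0.592 bits


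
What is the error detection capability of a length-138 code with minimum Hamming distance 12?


Detection capability = d_min - 1 = 12 - 1 = 11

11 errors


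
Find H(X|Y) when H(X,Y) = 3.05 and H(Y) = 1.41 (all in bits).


H(X|Y) = H(X,Y) - H(Y) = 3.05 - 1.41 = 1.64

1.64 bits


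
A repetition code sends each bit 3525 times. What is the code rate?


Rate = k/n = 1/3525

1/3525


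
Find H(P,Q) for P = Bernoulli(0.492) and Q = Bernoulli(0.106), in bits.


H(P,Q) = -p*log2(q) - (1-p)*log2(1-q). -0.492*log2(0.106) = 1.593029; -0.508*log2(0.894) = 0.082120. H(P,Q) = 1.593029 + 0.082120 = 1.6751

1.6751 bits


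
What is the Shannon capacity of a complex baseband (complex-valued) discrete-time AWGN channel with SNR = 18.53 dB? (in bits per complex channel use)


SNR_linear = 10^(18.53/10) = 71.2853; C = log2(1 + SNR_linear) = log2(1 + 71.2853) = 6.1756

6.1756 bits/channel use


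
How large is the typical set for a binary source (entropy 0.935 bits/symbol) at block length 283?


log2|A_typical| = nH = 283 * 0.935 = 264.605, so |A_typical| ~ 2^264.605 = 4.509e+79

4.509e+79


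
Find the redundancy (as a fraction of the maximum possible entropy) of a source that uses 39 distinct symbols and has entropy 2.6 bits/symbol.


H_max = log2(K) = log2(39) = 5.2854 bits/symbol. Redundancy = 1 - H/H_max = 1 - 2.6/5.2854 = 1 - 0.4919 = 0.5081

0.5081


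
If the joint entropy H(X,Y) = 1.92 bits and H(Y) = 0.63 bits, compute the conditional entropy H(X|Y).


H(X|Y) = H(X,Y) - H(Y) = 1.92 - 0.63 = 1.29

1.29 bits


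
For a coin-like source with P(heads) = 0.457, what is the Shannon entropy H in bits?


H = -p*log2(p) - (1-p)*log2(1-p). -0.457*log2(0.457) = 0.516288; -0.543*log2(0.543) = 0.478370. H = 0.516288 + 0.478370 = 0.9947

0.9947 bits


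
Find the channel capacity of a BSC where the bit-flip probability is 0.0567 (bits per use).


H(p) = -p*log2(p) - (1-p)*log2(1-p) = -0.0567*log2(0.0567) - 0.9433*log2(0.9433) = 0.234767 + 0.079437 = 0.3142. C = 1 - H(p) = 1 - 0.3142 = 0.6858

0.6858 bits


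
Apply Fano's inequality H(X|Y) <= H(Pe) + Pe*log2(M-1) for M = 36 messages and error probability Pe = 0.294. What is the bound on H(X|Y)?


H(Pe) = -Pe*log2(Pe) - (1-Pe)*log2(1-Pe) = -0.294*log2(0.294) - 0.706*log2(0.706) = 0.519237 + 0.354595 = 0.8738. Pe*log2(M-1) = 0.294*log2(35) = 1.508009. Bound = H(Pe) + Pe*log2(M-1) = 0.519237 + 0.354595 + 1.508009 = 2.3818

2.3818 bits


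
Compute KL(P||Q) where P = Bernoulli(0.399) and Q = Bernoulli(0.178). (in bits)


KL = p*log2(p/q) + (1-p)*log2((1-p)/(1-q)) = 0.399*log2(0.399/0.178) + 0.601*log2(0.601/0.822) = 0.1931

0.1931 bits


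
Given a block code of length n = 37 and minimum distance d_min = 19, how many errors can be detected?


Detection capability = d_min - 1 = 19 - 1 = 18

18 errors


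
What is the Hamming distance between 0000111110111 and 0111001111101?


Count differing positions: . ^ ^ ^ ^ ^ . . . ^ . ^ . = 7 differences

7


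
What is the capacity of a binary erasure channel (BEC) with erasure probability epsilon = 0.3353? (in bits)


C = 1 - epsilon = 1 - 0.3353 = 0.6647

0.6647 bits


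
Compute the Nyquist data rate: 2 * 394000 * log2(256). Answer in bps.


Rate = 2 * B * log2(M) = 2 * 394000 * 8.0 = 6304000.0

6304000.0 bps


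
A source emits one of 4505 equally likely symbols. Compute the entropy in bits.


H = log2(n) = log2(4505) = 12.1373

12.1373 bits


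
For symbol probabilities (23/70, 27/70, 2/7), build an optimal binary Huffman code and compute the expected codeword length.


Huffman construction (repeatedly merge the two least-probable nodes; each merge adds 1 bit to every symbol beneath it): 2/7 + 23/70 = 43/70; 27/70 + 43/70 = 1. Resulting codeword lengths (in the order the probabilities were given): (2, 1, 2). L_avg = sum(p_i * l_i) = 23/70*2 + 27/70*1 + 2/7*2 = 113/70 = 1.6143

1.6143 bits


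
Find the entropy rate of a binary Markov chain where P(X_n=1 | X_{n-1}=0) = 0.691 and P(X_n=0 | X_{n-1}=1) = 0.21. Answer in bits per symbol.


Stationary distribution: pi_0 = p10/(p01+p10) = 0.2331, pi_1 = 0.7669. Entropy rate H' = pi_0*H(p01) + pi_1*H(p10) = 0.2331*0.892 + 0.7669*0.7415 = 0.7766

0.7766 bits/symbol


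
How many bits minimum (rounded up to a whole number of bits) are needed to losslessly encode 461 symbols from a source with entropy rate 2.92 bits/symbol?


Minimum bits >= n * H = 461 * 2.92 = 1346.12, rounded up to a whole number of bits = 1347

1347 bits


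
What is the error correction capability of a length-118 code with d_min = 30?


Correction capability = floor((d-1)/2) = floor((30-1)/2) = 14

14 errors


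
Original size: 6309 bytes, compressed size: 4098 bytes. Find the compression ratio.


Ratio = original / compressed = 6309 / 4098 = 1.5395

1.5395


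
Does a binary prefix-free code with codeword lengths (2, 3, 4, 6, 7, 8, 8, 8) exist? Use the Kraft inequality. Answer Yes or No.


Kraft sum = sum(2^(-l_i)) = 0.4727, need <= 1. Result: satisfied (a binary prefix-free code with these lengths exists)

Yes


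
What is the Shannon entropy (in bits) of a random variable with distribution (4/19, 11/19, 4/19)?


H = -sum(p_i * log2(p_i)). Terms: -(4/19)*log2(4/19) = 0.473248; -(11/19)*log2(11/19) = 0.456498; -(4/19)*log2(4/19) = 0.473248. H = 0.473248 + 0.456498 + 0.473248 = 1.403

1.403 bits


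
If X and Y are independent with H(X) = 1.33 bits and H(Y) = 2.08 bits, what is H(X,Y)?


For independent variables, H(X,Y) = H(X) + H(Y) = 1.33 + 2.08 = 3.41

3.41 bits


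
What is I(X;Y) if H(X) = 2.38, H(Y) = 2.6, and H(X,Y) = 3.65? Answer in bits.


I(X;Y) = H(X) + H(Y) - H(X,Y) = 2.38 + 2.6 - 3.65 = 1.33

1.33 bits


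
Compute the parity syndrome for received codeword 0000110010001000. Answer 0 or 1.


Syndrome = XOR of all bits = 0 XOR 0 XOR 0 XOR 0 XOR 1 XOR 1 XOR 0 XOR 0 XOR 1 XOR 0 XOR 0 XOR 0 XOR 1 XOR 0 XOR 0 XOR 0 = 0

0


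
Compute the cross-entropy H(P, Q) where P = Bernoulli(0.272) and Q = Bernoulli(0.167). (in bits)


H(P,Q) = -p*log2(q) - (1-p)*log2(1-q). -0.272*log2(0.167) = 0.702326; -0.728*log2(0.833) = 0.191909. H(P,Q) = 0.702326 + 0.191909 = 0.8942

0.8942 bits


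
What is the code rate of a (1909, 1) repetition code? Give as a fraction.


Rate = k/n = 1/1909

1/1909


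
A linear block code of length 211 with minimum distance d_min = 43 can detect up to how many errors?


Detection capability = d_min - 1 = 43 - 1 = 42

42 errors


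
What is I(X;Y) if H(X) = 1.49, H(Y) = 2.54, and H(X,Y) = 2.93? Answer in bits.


I(X;Y) = H(X) + H(Y) - H(X,Y) = 1.49 + 2.54 - 2.93 = 1.1

1.1 bits


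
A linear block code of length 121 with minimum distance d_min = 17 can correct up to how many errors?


Correction capability = floor((d-1)/2) = floor((17-1)/2) = 8

8 errors


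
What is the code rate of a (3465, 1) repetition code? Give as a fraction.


Rate = k/n = 1/3465

1/3465


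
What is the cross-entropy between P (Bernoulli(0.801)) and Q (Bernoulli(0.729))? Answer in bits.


H(P,Q) = -p*log2(q) - (1-p)*log2(1-q). -0.801*log2(0.729) = 0.365263; -0.199*log2(0.271) = 0.374843. H(P,Q) = 0.365263 + 0.374843 = 0.7401

0.7401 bits


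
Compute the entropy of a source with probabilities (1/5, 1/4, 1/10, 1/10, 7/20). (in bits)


H = -sum(p_i * log2(p_i)). Terms: -(1/5)*log2(1/5) = 0.464386; -(1/4)*log2(1/4) = 0.500000; -(1/10)*log2(1/10) = 0.332193; -(1/10)*log2(1/10) = 0.332193; -(7/20)*log2(7/20) = 0.530101. H = 0.464386 + 0.500000 + 0.332193 + 0.332193 + 0.530101 = 2.1589

2.1589 bits


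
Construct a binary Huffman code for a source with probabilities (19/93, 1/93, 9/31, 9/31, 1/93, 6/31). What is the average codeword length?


Huffman construction (repeatedly merge the two least-probable nodes; each merge adds 1 bit to every symbol beneath it): 1/93 + 1/93 = 2/93; 2/93 + 6/31 = 20/93; 19/93 + 20/93 = 13/31; 9/31 + 9/31 = 18/31; 13/31 + 18/31 = 1. Resulting codeword lengths (in the order the probabilities were given): (2, 4, 2, 2, 4, 3). L_avg = sum(p_i * l_i) = 19/93*2 + 1/93*4 + 9/31*2 + 9/31*2 + 1/93*4 + 6/31*3 = 208/93 = 2.2366

2.2366 bits


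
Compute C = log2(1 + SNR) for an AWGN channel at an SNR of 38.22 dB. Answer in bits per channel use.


SNR_linear = 10^(38.22/10) = 6637.4307; C = log2(1 + SNR_linear) = log2(1 + 6637.4307) = 12.6966

12.6966 bits/channel use


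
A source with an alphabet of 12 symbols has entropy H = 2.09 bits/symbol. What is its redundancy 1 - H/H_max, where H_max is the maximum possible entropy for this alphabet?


H_max = log2(K) = log2(12) = 3.585 bits/symbol. Redundancy = 1 - H/H_max = 1 - 2.09/3.585 = 1 - 0.583 = 0.417

0.417


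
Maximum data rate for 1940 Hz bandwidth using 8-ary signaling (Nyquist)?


Rate = 2 * B * log2(M) = 2 * 1940 * 3.0 = 11640.0

11640.0 bps


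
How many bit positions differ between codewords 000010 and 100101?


Count differing positions: ^ . . ^ ^ ^ = 4 differences

4


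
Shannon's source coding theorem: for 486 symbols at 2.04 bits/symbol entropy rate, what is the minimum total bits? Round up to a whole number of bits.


Minimum bits >= n * H = 486 * 2.04 = 991.44, rounded up to a whole number of bits = 992

992 bits


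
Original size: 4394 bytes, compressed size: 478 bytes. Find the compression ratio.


Ratio = original / compressed = 4394 / 478 = 9.1925

9.1925


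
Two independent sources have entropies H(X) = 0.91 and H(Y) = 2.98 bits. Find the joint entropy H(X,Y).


For independent variables, H(X,Y) = H(X) + H(Y) = 0.91 + 2.98 = 3.89

3.89 bits


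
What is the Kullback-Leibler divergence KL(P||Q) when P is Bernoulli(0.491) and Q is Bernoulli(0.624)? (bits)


KL = p*log2(p/q) + (1-p)*log2((1-p)/(1-q)) = 0.491*log2(0.491/0.624) + 0.509*log2(0.509/0.376) = 0.0526

0.0526 bits


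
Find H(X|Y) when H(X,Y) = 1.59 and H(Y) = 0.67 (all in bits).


H(X|Y) = H(X,Y) - H(Y) = 1.59 - 0.67 = 0.92

0.92 bits


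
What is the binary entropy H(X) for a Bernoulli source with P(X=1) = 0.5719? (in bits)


H = -p*log2(p) - (1-p)*log2(1-p). -0.5719*log2(0.5719) = 0.461046; -0.4281*log2(0.4281) = 0.523986. H = 0.461046 + 0.523986 = 0.985

0.985 bits


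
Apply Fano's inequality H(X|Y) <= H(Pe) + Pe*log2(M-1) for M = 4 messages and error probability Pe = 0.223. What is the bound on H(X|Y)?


H(Pe) = -Pe*log2(Pe) - (1-Pe)*log2(1-Pe) = -0.223*log2(0.223) - 0.777*log2(0.777) = 0.482769 + 0.282838 = 0.7656. Pe*log2(M-1) = 0.223*log2(3) = 0.353447. Bound = H(Pe) + Pe*log2(M-1) = 0.482769 + 0.282838 + 0.353447 = 1.1191

1.1191 bits


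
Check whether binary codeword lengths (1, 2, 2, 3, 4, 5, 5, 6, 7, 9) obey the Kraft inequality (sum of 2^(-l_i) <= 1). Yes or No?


Kraft sum = sum(2^(-l_i)) = 1.2754, need <= 1. Result: violated (a binary prefix-free code with these lengths cannot exist)

No


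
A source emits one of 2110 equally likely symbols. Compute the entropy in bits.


H = log2(n) = log2(2110) = 11.043

11.043 bits


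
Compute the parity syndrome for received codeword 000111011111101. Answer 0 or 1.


Syndrome = XOR of all bits = 0 XOR 0 XOR 0 XOR 1 XOR 1 XOR 1 XOR 0 XOR 1 XOR 1 XOR 1 XOR 1 XOR 1 XOR 1 XOR 0 XOR 1 = 0

0


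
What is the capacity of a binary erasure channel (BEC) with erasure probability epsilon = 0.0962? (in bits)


C = 1 - epsilon = 1 - 0.0962 = 0.9038

0.9038 bits


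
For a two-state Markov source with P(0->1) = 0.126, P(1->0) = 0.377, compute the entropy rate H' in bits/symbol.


Stationary distribution: pi_0 = p10/(p01+p10) = 0.7495, pi_1 = 0.2505. Entropy rate H' = pi_0*H(p01) + pi_1*H(p10) = 0.7495*0.5464 + 0.2505*0.9559 = 0.649

0.649 bits/symbol


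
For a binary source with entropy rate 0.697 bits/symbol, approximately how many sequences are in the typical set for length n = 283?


log2|A_typical| = nH = 283 * 0.697 = 197.251, so |A_typical| ~ 2^197.251 = 2.390e+59

2.390e+59


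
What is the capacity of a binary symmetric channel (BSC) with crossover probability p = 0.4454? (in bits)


H(p) = -p*log2(p) - (1-p)*log2(1-p) = -0.4454*log2(0.4454) - 0.5546*log2(0.5546) = 0.519705 + 0.471676 = 0.9914. C = 1 - H(p) = 1 - 0.9914 = 0.0086

0.0086 bits


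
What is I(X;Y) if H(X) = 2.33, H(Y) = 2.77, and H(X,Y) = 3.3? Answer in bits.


I(X;Y) = H(X) + H(Y) - H(X,Y) = 2.33 + 2.77 - 3.3 = 1.8

1.8 bits


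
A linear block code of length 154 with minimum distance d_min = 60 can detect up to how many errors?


Detection capability = d_min - 1 = 60 - 1 = 59

59 errors


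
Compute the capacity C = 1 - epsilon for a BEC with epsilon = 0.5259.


C = 1 - epsilon = 1 - 0.5259 = 0.4741

0.4741 bits


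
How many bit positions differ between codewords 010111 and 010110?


Count differing positions: . . . . . ^ = 1 differences

1


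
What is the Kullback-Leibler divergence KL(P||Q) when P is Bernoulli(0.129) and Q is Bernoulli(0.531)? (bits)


KL = p*log2(p/q) + (1-p)*log2((1-p)/(1-q)) = 0.129*log2(0.129/0.531) + 0.871*log2(0.871/0.469) = 0.5145

0.5145 bits


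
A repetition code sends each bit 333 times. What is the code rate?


Rate = k/n = 1/333

1/333


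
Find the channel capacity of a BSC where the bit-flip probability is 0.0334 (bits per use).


H(p) = -p*log2(p) - (1-p)*log2(1-p) = -0.0334*log2(0.0334) - 0.9666*log2(0.9666) = 0.163794 + 0.047372 = 0.2112. C = 1 - H(p) = 1 - 0.2112 = 0.7888

0.7888 bits


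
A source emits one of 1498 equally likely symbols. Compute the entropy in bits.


H = log2(n) = log2(1498) = 10.5488

10.5488 bits


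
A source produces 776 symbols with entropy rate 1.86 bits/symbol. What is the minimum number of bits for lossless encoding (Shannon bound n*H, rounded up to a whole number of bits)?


Minimum bits >= n * H = 776 * 1.86 = 1443.36, rounded up to a whole number of bits = 1444

1444 bits


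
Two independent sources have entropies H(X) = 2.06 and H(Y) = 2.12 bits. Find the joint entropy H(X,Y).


For independent variables, H(X,Y) = H(X) + H(Y) = 2.06 + 2.12 = 4.18

4.18 bits


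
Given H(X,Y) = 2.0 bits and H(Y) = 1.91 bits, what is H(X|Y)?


H(X|Y) = H(X,Y) - H(Y) = 2.0 - 1.91 = 0.09

0.09 bits


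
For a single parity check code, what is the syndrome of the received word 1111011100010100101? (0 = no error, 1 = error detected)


Syndrome = XOR of all bits = 1 XOR 1 XOR 1 XOR 1 XOR 0 XOR 1 XOR 1 XOR 1 XOR 0 XOR 0 XOR 0 XOR 1 XOR 0 XOR 1 XOR 0 XOR 0 XOR 1 XOR 0 XOR 1 = 1

1


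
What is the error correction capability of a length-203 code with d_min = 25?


Correction capability = floor((d-1)/2) = floor((25-1)/2) = 12

12 errors


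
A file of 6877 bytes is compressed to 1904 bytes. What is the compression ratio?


Ratio = original / compressed = 6877 / 1904 = 3.6119

3.6119


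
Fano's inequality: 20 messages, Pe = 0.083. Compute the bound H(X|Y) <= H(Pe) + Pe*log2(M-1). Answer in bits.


H(Pe) = -Pe*log2(Pe) - (1-Pe)*log2(1-Pe) = -0.083*log2(0.083) - 0.917*log2(0.917) = 0.298032 + 0.114631 = 0.4127. Pe*log2(M-1) = 0.083*log2(19) = 0.352578. Bound = H(Pe) + Pe*log2(M-1) = 0.298032 + 0.114631 + 0.352578 = 0.7652

0.7652 bits


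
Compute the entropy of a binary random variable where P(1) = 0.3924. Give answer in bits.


H = -p*log2(p) - (1-p)*log2(1-p). -0.3924*log2(0.3924) = 0.529584; -0.6076*log2(0.6076) = 0.436747. H = 0.529584 + 0.436747 = 0.9663

0.9663 bits


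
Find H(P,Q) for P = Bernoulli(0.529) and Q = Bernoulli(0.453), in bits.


H(P,Q) = -p*log2(q) - (1-p)*log2(1-q). -0.529*log2(0.453) = 0.604339; -0.471*log2(0.547) = 0.409952. H(P,Q) = 0.604339 + 0.409952 = 1.0143

1.0143 bits


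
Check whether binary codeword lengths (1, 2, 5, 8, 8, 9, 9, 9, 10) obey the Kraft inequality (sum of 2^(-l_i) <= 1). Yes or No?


Kraft sum = sum(2^(-l_i)) = 0.7959, need <= 1. Result: satisfied (a binary prefix-free code with these lengths exists)

Yes


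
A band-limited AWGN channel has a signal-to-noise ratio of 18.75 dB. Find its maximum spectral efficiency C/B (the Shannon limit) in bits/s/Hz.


SNR_linear = 10^(18.75/10) = 74.9894; C/B = log2(1 + SNR_linear) = log2(1 + 74.9894) = 6.2477

6.2477 bits/s/Hz
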